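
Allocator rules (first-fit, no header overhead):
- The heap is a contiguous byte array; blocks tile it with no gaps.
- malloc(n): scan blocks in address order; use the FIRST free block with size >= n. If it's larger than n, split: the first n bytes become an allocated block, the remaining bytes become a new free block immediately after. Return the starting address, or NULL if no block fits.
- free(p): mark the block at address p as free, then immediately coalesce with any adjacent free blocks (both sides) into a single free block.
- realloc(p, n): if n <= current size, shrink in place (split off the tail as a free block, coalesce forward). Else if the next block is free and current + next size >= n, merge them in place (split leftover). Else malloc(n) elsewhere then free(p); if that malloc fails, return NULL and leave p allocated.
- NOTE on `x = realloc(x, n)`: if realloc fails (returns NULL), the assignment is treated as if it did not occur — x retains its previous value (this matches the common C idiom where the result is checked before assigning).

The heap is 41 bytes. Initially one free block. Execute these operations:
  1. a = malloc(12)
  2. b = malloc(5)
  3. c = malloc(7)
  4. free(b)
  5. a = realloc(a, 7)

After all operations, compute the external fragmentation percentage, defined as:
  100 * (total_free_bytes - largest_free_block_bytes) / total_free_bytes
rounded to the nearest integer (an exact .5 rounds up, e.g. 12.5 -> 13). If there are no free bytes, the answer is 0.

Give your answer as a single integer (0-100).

Op 1: a = malloc(12) -> a = 0; heap: [0-11 ALLOC][12-40 FREE]
Op 2: b = malloc(5) -> b = 12; heap: [0-11 ALLOC][12-16 ALLOC][17-40 FREE]
Op 3: c = malloc(7) -> c = 17; heap: [0-11 ALLOC][12-16 ALLOC][17-23 ALLOC][24-40 FREE]
Op 4: free(b) -> (freed b); heap: [0-11 ALLOC][12-16 FREE][17-23 ALLOC][24-40 FREE]
Op 5: a = realloc(a, 7) -> a = 0; heap: [0-6 ALLOC][7-16 FREE][17-23 ALLOC][24-40 FREE]
Free blocks: [10 17] total_free=27 largest=17 -> 100*(27-17)/27 = 1000/27 ≈ 37.037 -> rounds to 37

Answer: 37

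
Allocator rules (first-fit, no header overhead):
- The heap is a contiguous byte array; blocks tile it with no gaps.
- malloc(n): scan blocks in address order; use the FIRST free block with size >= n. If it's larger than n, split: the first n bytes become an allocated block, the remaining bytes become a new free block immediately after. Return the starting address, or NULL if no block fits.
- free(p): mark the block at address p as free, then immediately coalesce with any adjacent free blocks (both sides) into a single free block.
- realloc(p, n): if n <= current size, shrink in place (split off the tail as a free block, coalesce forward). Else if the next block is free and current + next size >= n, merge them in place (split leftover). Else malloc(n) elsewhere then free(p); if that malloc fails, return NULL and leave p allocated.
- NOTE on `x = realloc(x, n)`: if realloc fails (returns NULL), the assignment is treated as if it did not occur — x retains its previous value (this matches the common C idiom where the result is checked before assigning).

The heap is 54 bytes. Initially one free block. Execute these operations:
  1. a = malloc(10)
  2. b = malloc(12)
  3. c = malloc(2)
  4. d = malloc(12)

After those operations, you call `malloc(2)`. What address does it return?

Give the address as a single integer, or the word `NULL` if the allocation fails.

Op 1: a = malloc(10) -> a = 0; heap: [0-9 ALLOC][10-53 FREE]
Op 2: b = malloc(12) -> b = 10; heap: [0-9 ALLOC][10-21 ALLOC][22-53 FREE]
Op 3: c = malloc(2) -> c = 22; heap: [0-9 ALLOC][10-21 ALLOC][22-23 ALLOC][24-53 FREE]
Op 4: d = malloc(12) -> d = 24; heap: [0-9 ALLOC][10-21 ALLOC][22-23 ALLOC][24-35 ALLOC][36-53 FREE]
malloc(2): first-fit scan over [0-9 ALLOC][10-21 ALLOC][22-23 ALLOC][24-35 ALLOC][36-53 FREE] -> 36

Answer: 36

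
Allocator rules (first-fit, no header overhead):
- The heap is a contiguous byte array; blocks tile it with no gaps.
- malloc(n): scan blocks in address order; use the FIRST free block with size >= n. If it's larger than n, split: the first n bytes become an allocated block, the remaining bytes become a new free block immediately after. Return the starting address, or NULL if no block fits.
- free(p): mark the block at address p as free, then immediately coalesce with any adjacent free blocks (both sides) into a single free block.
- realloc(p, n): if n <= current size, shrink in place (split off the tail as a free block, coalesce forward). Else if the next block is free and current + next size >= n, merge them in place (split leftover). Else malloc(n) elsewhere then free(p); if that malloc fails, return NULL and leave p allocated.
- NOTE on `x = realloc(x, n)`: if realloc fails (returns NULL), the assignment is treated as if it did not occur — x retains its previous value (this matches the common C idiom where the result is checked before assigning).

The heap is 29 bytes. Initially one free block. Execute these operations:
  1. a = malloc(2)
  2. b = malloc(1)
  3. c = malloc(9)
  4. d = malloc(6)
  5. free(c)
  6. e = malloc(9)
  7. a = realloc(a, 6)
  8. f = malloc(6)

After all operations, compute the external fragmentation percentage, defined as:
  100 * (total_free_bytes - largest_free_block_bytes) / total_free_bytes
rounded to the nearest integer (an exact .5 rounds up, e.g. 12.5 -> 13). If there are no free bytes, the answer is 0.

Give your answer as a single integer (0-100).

Op 1: a = malloc(2) -> a = 0; heap: [0-1 ALLOC][2-28 FREE]
Op 2: b = malloc(1) -> b = 2; heap: [0-1 ALLOC][2-2 ALLOC][3-28 FREE]
Op 3: c = malloc(9) -> c = 3; heap: [0-1 ALLOC][2-2 ALLOC][3-11 ALLOC][12-28 FREE]
Op 4: d = malloc(6) -> d = 12; heap: [0-1 ALLOC][2-2 ALLOC][3-11 ALLOC][12-17 ALLOC][18-28 FREE]
Op 5: free(c) -> (freed c); heap: [0-1 ALLOC][2-2 ALLOC][3-11 FREE][12-17 ALLOC][18-28 FREE]
Op 6: e = malloc(9) -> e = 3; heap: [0-1 ALLOC][2-2 ALLOC][3-11 ALLOC][12-17 ALLOC][18-28 FREE]
Op 7: a = realloc(a, 6) -> a = 18; heap: [0-1 FREE][2-2 ALLOC][3-11 ALLOC][12-17 ALLOC][18-23 ALLOC][24-28 FREE]
Op 8: f = malloc(6) -> f = NULL; heap: [0-1 FREE][2-2 ALLOC][3-11 ALLOC][12-17 ALLOC][18-23 ALLOC][24-28 FREE]
Free blocks: [2 5] total_free=7 largest=5 -> 100*(7-5)/7 = 200/7 ≈ 28.571 -> rounds to 29

Answer: 29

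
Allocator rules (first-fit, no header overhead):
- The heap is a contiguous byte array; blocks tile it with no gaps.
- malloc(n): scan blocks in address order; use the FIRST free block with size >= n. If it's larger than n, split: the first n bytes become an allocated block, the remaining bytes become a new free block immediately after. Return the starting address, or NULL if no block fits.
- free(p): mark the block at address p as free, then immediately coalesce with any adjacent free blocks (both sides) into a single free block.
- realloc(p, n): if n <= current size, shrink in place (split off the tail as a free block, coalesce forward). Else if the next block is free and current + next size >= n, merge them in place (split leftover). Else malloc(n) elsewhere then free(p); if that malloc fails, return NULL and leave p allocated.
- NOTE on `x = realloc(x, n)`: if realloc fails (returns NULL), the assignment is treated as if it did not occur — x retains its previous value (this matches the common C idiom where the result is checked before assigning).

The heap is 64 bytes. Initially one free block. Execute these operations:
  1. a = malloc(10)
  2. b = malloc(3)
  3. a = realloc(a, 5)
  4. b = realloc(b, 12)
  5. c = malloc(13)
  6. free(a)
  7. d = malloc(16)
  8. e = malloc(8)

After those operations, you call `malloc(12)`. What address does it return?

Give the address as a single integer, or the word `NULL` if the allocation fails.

Op 1: a = malloc(10) -> a = 0; heap: [0-9 ALLOC][10-63 FREE]
Op 2: b = malloc(3) -> b = 10; heap: [0-9 ALLOC][10-12 ALLOC][13-63 FREE]
Op 3: a = realloc(a, 5) -> a = 0; heap: [0-4 ALLOC][5-9 FREE][10-12 ALLOC][13-63 FREE]
Op 4: b = realloc(b, 12) -> b = 10; heap: [0-4 ALLOC][5-9 FREE][10-21 ALLOC][22-63 FREE]
Op 5: c = malloc(13) -> c = 22; heap: [0-4 ALLOC][5-9 FREE][10-21 ALLOC][22-34 ALLOC][35-63 FREE]
Op 6: free(a) -> (freed a); heap: [0-9 FREE][10-21 ALLOC][22-34 ALLOC][35-63 FREE]
Op 7: d = malloc(16) -> d = 35; heap: [0-9 FREE][10-21 ALLOC][22-34 ALLOC][35-50 ALLOC][51-63 FREE]
Op 8: e = malloc(8) -> e = 0; heap: [0-7 ALLOC][8-9 FREE][10-21 ALLOC][22-34 ALLOC][35-50 ALLOC][51-63 FREE]
malloc(12): first-fit scan over [0-7 ALLOC][8-9 FREE][10-21 ALLOC][22-34 ALLOC][35-50 ALLOC][51-63 FREE] -> 51

Answer: 51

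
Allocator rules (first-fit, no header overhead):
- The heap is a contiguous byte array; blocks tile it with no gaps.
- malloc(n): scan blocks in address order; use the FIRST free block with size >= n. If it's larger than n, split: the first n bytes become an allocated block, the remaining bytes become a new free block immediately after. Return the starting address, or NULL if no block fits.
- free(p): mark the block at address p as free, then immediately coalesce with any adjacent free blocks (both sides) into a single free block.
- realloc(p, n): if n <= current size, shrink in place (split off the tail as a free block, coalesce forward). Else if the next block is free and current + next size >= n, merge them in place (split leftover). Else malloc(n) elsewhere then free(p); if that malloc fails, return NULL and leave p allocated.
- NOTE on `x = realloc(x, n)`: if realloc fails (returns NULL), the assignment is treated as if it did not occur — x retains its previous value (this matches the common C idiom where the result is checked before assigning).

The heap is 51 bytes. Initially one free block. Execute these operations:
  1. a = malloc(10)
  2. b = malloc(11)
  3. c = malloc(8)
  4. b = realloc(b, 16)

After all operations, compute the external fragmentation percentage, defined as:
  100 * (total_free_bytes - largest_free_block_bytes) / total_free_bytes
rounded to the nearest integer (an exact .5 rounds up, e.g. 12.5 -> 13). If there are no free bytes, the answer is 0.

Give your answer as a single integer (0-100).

Answer: 35

Derivation:
Op 1: a = malloc(10) -> a = 0; heap: [0-9 ALLOC][10-50 FREE]
Op 2: b = malloc(11) -> b = 10; heap: [0-9 ALLOC][10-20 ALLOC][21-50 FREE]
Op 3: c = malloc(8) -> c = 21; heap: [0-9 ALLOC][10-20 ALLOC][21-28 ALLOC][29-50 FREE]
Op 4: b = realloc(b, 16) -> b = 29; heap: [0-9 ALLOC][10-20 FREE][21-28 ALLOC][29-44 ALLOC][45-50 FREE]
Free blocks: [11 6] total_free=17 largest=11 -> 100*(17-11)/17 = 600/17 ≈ 35.294 -> rounds to 35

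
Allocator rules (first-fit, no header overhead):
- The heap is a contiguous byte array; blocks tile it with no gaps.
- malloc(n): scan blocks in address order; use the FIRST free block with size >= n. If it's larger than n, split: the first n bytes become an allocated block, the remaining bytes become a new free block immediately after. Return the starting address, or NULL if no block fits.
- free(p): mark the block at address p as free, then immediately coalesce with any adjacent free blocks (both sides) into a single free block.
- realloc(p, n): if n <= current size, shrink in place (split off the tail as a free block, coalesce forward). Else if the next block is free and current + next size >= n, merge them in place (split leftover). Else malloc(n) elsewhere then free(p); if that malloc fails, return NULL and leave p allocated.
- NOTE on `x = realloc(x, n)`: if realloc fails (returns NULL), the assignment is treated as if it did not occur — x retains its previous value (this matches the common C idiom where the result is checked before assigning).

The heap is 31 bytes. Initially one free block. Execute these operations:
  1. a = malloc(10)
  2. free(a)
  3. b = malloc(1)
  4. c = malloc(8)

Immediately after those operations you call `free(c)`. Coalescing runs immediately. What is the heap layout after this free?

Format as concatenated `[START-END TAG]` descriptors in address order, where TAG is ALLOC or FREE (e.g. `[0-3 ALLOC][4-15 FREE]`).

Answer: [0-0 ALLOC][1-30 FREE]

Derivation:
Op 1: a = malloc(10) -> a = 0; heap: [0-9 ALLOC][10-30 FREE]
Op 2: free(a) -> (freed a); heap: [0-30 FREE]
Op 3: b = malloc(1) -> b = 0; heap: [0-0 ALLOC][1-30 FREE]
Op 4: c = malloc(8) -> c = 1; heap: [0-0 ALLOC][1-8 ALLOC][9-30 FREE]
free(c): c = 1 -> block [1-8 ALLOC]; mark free, coalesce with adjacent free neighbors -> [0-0 ALLOC][1-30 FREE]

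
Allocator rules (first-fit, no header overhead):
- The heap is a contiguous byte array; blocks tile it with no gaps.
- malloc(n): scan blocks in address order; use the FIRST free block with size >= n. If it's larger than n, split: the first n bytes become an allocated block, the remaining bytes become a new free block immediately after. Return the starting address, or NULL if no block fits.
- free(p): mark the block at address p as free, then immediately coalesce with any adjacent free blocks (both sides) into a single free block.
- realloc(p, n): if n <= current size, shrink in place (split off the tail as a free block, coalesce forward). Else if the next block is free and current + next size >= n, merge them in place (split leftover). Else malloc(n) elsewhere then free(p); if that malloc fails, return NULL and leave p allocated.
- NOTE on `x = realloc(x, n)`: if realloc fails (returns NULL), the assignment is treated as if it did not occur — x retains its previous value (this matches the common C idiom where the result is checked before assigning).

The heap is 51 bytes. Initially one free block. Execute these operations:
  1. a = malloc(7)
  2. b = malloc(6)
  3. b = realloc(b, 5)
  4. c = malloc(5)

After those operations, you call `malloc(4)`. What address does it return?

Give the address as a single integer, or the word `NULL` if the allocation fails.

Answer: 17

Derivation:
Op 1: a = malloc(7) -> a = 0; heap: [0-6 ALLOC][7-50 FREE]
Op 2: b = malloc(6) -> b = 7; heap: [0-6 ALLOC][7-12 ALLOC][13-50 FREE]
Op 3: b = realloc(b, 5) -> b = 7; heap: [0-6 ALLOC][7-11 ALLOC][12-50 FREE]
Op 4: c = malloc(5) -> c = 12; heap: [0-6 ALLOC][7-11 ALLOC][12-16 ALLOC][17-50 FREE]
malloc(4): first-fit scan over [0-6 ALLOC][7-11 ALLOC][12-16 ALLOC][17-50 FREE] -> 17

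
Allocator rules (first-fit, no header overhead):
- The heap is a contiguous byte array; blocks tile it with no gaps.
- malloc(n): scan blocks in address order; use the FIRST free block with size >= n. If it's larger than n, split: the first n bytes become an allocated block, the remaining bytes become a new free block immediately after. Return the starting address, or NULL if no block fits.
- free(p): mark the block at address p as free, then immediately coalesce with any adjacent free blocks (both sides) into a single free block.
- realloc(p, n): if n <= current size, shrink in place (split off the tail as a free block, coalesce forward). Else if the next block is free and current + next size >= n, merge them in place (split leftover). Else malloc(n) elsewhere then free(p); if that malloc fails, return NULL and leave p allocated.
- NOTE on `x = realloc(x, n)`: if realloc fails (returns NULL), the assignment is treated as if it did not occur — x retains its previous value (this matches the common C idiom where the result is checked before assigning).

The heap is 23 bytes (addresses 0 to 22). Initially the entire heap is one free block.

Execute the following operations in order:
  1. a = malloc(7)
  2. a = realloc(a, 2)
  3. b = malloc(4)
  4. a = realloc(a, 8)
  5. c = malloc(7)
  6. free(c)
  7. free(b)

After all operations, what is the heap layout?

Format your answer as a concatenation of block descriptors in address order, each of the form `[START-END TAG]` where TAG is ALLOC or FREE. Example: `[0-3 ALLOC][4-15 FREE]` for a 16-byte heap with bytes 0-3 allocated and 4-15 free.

Answer: [0-5 FREE][6-13 ALLOC][14-22 FREE]

Derivation:
Op 1: a = malloc(7) -> a = 0; heap: [0-6 ALLOC][7-22 FREE]
Op 2: a = realloc(a, 2) -> a = 0; heap: [0-1 ALLOC][2-22 FREE]
Op 3: b = malloc(4) -> b = 2; heap: [0-1 ALLOC][2-5 ALLOC][6-22 FREE]
Op 4: a = realloc(a, 8) -> a = 6; heap: [0-1 FREE][2-5 ALLOC][6-13 ALLOC][14-22 FREE]
Op 5: c = malloc(7) -> c = 14; heap: [0-1 FREE][2-5 ALLOC][6-13 ALLOC][14-20 ALLOC][21-22 FREE]
Op 6: free(c) -> (freed c); heap: [0-1 FREE][2-5 ALLOC][6-13 ALLOC][14-22 FREE]
Op 7: free(b) -> (freed b); heap: [0-5 FREE][6-13 ALLOC][14-22 FREE]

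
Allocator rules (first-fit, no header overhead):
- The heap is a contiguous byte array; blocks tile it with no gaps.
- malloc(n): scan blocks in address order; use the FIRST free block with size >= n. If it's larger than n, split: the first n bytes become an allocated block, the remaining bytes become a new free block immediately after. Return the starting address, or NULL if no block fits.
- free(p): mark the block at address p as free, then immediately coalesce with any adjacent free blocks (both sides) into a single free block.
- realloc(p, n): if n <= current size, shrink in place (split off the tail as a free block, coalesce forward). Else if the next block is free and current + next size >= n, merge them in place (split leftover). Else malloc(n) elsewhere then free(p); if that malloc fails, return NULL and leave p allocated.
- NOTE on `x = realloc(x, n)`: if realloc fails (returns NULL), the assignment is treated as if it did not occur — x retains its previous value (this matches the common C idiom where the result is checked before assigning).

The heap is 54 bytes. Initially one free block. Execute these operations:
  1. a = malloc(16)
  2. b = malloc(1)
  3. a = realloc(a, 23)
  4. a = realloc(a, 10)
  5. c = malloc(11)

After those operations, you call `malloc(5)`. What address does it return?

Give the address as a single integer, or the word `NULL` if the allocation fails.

Answer: 11

Derivation:
Op 1: a = malloc(16) -> a = 0; heap: [0-15 ALLOC][16-53 FREE]
Op 2: b = malloc(1) -> b = 16; heap: [0-15 ALLOC][16-16 ALLOC][17-53 FREE]
Op 3: a = realloc(a, 23) -> a = 17; heap: [0-15 FREE][16-16 ALLOC][17-39 ALLOC][40-53 FREE]
Op 4: a = realloc(a, 10) -> a = 17; heap: [0-15 FREE][16-16 ALLOC][17-26 ALLOC][27-53 FREE]
Op 5: c = malloc(11) -> c = 0; heap: [0-10 ALLOC][11-15 FREE][16-16 ALLOC][17-26 ALLOC][27-53 FREE]
malloc(5): first-fit scan over [0-10 ALLOC][11-15 FREE][16-16 ALLOC][17-26 ALLOC][27-53 FREE] -> 11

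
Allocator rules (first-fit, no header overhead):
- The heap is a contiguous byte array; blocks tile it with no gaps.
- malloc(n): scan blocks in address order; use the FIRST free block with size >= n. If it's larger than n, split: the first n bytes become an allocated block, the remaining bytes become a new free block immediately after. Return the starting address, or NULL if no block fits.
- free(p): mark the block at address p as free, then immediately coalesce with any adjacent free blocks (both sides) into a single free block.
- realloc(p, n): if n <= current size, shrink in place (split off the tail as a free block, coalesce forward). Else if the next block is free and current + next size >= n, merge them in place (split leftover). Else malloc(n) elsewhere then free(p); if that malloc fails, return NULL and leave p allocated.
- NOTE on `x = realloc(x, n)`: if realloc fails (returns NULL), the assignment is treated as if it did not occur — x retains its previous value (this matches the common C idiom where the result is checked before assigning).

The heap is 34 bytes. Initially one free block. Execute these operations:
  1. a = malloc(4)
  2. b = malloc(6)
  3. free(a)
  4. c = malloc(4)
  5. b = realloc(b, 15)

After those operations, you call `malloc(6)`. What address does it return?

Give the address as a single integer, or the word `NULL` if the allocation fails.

Op 1: a = malloc(4) -> a = 0; heap: [0-3 ALLOC][4-33 FREE]
Op 2: b = malloc(6) -> b = 4; heap: [0-3 ALLOC][4-9 ALLOC][10-33 FREE]
Op 3: free(a) -> (freed a); heap: [0-3 FREE][4-9 ALLOC][10-33 FREE]
Op 4: c = malloc(4) -> c = 0; heap: [0-3 ALLOC][4-9 ALLOC][10-33 FREE]
Op 5: b = realloc(b, 15) -> b = 4; heap: [0-3 ALLOC][4-18 ALLOC][19-33 FREE]
malloc(6): first-fit scan over [0-3 ALLOC][4-18 ALLOC][19-33 FREE] -> 19

Answer: 19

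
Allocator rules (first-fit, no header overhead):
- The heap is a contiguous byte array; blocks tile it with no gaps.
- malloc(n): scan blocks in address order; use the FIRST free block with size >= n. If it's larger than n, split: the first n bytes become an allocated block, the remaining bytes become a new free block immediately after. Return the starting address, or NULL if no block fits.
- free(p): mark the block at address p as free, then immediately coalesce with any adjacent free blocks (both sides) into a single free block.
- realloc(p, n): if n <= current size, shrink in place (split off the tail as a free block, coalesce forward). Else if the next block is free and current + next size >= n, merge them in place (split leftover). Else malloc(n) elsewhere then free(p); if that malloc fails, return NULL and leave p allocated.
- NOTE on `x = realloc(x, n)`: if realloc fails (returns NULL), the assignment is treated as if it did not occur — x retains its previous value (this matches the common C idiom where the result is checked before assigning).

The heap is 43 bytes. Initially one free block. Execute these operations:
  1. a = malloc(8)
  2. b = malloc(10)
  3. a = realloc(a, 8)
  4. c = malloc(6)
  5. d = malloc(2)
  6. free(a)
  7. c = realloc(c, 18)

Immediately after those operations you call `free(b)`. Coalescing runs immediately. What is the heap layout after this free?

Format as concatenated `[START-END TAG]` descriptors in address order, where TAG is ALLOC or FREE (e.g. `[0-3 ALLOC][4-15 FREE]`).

Op 1: a = malloc(8) -> a = 0; heap: [0-7 ALLOC][8-42 FREE]
Op 2: b = malloc(10) -> b = 8; heap: [0-7 ALLOC][8-17 ALLOC][18-42 FREE]
Op 3: a = realloc(a, 8) -> a = 0; heap: [0-7 ALLOC][8-17 ALLOC][18-42 FREE]
Op 4: c = malloc(6) -> c = 18; heap: [0-7 ALLOC][8-17 ALLOC][18-23 ALLOC][24-42 FREE]
Op 5: d = malloc(2) -> d = 24; heap: [0-7 ALLOC][8-17 ALLOC][18-23 ALLOC][24-25 ALLOC][26-42 FREE]
Op 6: free(a) -> (freed a); heap: [0-7 FREE][8-17 ALLOC][18-23 ALLOC][24-25 ALLOC][26-42 FREE]
Op 7: c = realloc(c, 18) -> NULL (c unchanged); heap: [0-7 FREE][8-17 ALLOC][18-23 ALLOC][24-25 ALLOC][26-42 FREE]
free(b): b = 8 -> block [8-17 ALLOC]; mark free, coalesce with adjacent free neighbors -> [0-17 FREE][18-23 ALLOC][24-25 ALLOC][26-42 FREE]

Answer: [0-17 FREE][18-23 ALLOC][24-25 ALLOC][26-42 FREE]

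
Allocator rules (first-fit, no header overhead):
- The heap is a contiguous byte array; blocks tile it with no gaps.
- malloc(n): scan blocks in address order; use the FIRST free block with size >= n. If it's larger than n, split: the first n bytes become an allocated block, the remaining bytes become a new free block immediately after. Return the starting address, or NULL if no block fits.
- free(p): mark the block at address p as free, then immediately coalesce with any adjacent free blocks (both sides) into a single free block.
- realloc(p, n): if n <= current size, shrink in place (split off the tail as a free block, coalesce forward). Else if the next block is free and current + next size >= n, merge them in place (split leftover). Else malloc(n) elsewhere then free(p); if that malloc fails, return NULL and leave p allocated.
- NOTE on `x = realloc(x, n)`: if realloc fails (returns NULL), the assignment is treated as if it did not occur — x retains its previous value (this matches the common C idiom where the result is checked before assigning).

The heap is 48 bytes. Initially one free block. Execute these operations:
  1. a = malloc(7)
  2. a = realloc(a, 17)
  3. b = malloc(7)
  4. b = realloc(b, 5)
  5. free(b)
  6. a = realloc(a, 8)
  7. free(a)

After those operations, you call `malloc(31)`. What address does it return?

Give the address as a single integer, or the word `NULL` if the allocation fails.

Op 1: a = malloc(7) -> a = 0; heap: [0-6 ALLOC][7-47 FREE]
Op 2: a = realloc(a, 17) -> a = 0; heap: [0-16 ALLOC][17-47 FREE]
Op 3: b = malloc(7) -> b = 17; heap: [0-16 ALLOC][17-23 ALLOC][24-47 FREE]
Op 4: b = realloc(b, 5) -> b = 17; heap: [0-16 ALLOC][17-21 ALLOC][22-47 FREE]
Op 5: free(b) -> (freed b); heap: [0-16 ALLOC][17-47 FREE]
Op 6: a = realloc(a, 8) -> a = 0; heap: [0-7 ALLOC][8-47 FREE]
Op 7: free(a) -> (freed a); heap: [0-47 FREE]
malloc(31): first-fit scan over [0-47 FREE] -> 0

Answer: 0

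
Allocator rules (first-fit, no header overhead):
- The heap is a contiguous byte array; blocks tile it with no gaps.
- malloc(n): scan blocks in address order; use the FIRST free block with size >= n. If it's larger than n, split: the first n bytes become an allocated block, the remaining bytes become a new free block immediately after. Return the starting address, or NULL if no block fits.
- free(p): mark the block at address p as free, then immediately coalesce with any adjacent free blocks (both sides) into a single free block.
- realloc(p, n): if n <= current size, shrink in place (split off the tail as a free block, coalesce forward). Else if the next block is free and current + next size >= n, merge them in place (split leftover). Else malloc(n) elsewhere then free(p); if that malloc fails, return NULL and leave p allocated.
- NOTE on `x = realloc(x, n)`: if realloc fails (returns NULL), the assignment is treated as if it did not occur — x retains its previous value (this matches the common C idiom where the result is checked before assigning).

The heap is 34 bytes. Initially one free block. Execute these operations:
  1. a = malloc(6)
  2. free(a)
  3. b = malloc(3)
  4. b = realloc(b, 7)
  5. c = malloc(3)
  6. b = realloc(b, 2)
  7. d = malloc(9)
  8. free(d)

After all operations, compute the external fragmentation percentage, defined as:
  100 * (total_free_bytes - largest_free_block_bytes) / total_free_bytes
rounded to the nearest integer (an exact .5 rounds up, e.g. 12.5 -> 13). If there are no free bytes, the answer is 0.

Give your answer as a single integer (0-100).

Answer: 17

Derivation:
Op 1: a = malloc(6) -> a = 0; heap: [0-5 ALLOC][6-33 FREE]
Op 2: free(a) -> (freed a); heap: [0-33 FREE]
Op 3: b = malloc(3) -> b = 0; heap: [0-2 ALLOC][3-33 FREE]
Op 4: b = realloc(b, 7) -> b = 0; heap: [0-6 ALLOC][7-33 FREE]
Op 5: c = malloc(3) -> c = 7; heap: [0-6 ALLOC][7-9 ALLOC][10-33 FREE]
Op 6: b = realloc(b, 2) -> b = 0; heap: [0-1 ALLOC][2-6 FREE][7-9 ALLOC][10-33 FREE]
Op 7: d = malloc(9) -> d = 10; heap: [0-1 ALLOC][2-6 FREE][7-9 ALLOC][10-18 ALLOC][19-33 FREE]
Op 8: free(d) -> (freed d); heap: [0-1 ALLOC][2-6 FREE][7-9 ALLOC][10-33 FREE]
Free blocks: [5 24] total_free=29 largest=24 -> 100*(29-24)/29 = 500/29 ≈ 17.241 -> rounds to 17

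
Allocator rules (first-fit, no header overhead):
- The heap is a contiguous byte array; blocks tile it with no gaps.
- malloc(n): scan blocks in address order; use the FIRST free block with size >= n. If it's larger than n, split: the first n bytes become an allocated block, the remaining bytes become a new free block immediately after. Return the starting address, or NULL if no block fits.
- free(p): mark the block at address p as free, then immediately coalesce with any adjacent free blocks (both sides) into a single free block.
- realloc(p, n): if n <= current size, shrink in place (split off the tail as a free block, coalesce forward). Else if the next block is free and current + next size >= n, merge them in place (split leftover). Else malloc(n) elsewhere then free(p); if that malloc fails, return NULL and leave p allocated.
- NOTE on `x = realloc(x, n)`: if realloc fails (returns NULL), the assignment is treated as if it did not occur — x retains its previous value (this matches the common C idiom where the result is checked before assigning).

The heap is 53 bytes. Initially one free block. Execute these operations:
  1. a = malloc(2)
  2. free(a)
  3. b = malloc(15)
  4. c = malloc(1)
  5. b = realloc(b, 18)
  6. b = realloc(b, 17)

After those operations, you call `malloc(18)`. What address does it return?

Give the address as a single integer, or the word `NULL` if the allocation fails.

Answer: 33

Derivation:
Op 1: a = malloc(2) -> a = 0; heap: [0-1 ALLOC][2-52 FREE]
Op 2: free(a) -> (freed a); heap: [0-52 FREE]
Op 3: b = malloc(15) -> b = 0; heap: [0-14 ALLOC][15-52 FREE]
Op 4: c = malloc(1) -> c = 15; heap: [0-14 ALLOC][15-15 ALLOC][16-52 FREE]
Op 5: b = realloc(b, 18) -> b = 16; heap: [0-14 FREE][15-15 ALLOC][16-33 ALLOC][34-52 FREE]
Op 6: b = realloc(b, 17) -> b = 16; heap: [0-14 FREE][15-15 ALLOC][16-32 ALLOC][33-52 FREE]
malloc(18): first-fit scan over [0-14 FREE][15-15 ALLOC][16-32 ALLOC][33-52 FREE] -> 33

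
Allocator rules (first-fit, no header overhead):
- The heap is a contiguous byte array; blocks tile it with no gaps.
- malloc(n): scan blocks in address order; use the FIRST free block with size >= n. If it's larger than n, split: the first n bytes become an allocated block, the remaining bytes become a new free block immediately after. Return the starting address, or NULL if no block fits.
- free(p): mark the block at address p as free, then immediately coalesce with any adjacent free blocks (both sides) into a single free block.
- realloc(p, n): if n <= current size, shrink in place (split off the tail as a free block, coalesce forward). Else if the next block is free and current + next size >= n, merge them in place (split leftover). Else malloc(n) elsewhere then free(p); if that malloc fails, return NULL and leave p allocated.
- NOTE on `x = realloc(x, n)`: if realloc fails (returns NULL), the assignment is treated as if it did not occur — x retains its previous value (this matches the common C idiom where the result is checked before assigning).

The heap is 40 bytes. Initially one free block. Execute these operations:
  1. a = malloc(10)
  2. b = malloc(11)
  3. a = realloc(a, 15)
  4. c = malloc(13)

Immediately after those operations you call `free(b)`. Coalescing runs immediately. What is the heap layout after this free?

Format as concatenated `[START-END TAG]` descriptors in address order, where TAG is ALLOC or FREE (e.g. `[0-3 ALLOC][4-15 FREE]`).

Answer: [0-20 FREE][21-35 ALLOC][36-39 FREE]

Derivation:
Op 1: a = malloc(10) -> a = 0; heap: [0-9 ALLOC][10-39 FREE]
Op 2: b = malloc(11) -> b = 10; heap: [0-9 ALLOC][10-20 ALLOC][21-39 FREE]
Op 3: a = realloc(a, 15) -> a = 21; heap: [0-9 FREE][10-20 ALLOC][21-35 ALLOC][36-39 FREE]
Op 4: c = malloc(13) -> c = NULL; heap: [0-9 FREE][10-20 ALLOC][21-35 ALLOC][36-39 FREE]
free(b): b = 10 -> block [10-20 ALLOC]; mark free, coalesce with adjacent free neighbors -> [0-20 FREE][21-35 ALLOC][36-39 FREE]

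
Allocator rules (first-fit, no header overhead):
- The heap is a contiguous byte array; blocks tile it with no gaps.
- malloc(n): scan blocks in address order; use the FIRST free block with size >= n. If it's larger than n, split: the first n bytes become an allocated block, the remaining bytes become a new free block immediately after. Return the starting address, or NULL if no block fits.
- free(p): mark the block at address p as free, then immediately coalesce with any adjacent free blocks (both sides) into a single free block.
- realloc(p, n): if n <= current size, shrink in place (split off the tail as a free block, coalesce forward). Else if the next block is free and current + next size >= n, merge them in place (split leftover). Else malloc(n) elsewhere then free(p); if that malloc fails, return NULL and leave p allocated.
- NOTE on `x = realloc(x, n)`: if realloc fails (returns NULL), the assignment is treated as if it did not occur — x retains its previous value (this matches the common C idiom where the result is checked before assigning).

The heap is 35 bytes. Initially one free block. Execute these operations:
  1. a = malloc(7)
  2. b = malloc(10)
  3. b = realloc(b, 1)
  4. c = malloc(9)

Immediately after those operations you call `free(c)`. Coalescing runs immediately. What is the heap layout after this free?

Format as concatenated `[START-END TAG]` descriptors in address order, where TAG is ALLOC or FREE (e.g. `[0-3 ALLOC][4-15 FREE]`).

Answer: [0-6 ALLOC][7-7 ALLOC][8-34 FREE]

Derivation:
Op 1: a = malloc(7) -> a = 0; heap: [0-6 ALLOC][7-34 FREE]
Op 2: b = malloc(10) -> b = 7; heap: [0-6 ALLOC][7-16 ALLOC][17-34 FREE]
Op 3: b = realloc(b, 1) -> b = 7; heap: [0-6 ALLOC][7-7 ALLOC][8-34 FREE]
Op 4: c = malloc(9) -> c = 8; heap: [0-6 ALLOC][7-7 ALLOC][8-16 ALLOC][17-34 FREE]
free(c): c = 8 -> block [8-16 ALLOC]; mark free, coalesce with adjacent free neighbors -> [0-6 ALLOC][7-7 ALLOC][8-34 FREE]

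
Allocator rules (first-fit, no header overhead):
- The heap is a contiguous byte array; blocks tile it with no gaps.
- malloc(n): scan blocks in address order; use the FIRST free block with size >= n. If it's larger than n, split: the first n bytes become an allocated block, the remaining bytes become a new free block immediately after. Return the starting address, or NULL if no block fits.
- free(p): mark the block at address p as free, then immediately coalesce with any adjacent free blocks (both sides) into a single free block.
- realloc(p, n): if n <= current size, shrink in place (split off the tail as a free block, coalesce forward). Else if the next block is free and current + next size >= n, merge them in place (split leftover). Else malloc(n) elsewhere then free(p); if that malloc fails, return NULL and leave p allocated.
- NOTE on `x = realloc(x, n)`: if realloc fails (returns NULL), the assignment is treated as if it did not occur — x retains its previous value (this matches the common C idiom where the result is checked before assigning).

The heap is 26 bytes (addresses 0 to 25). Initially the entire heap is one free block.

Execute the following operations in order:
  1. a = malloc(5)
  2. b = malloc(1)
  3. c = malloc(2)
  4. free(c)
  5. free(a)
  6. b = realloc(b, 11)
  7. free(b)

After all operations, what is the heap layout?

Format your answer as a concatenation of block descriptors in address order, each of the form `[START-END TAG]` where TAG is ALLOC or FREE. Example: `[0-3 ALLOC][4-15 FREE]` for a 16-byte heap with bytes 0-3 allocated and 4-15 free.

Op 1: a = malloc(5) -> a = 0; heap: [0-4 ALLOC][5-25 FREE]
Op 2: b = malloc(1) -> b = 5; heap: [0-4 ALLOC][5-5 ALLOC][6-25 FREE]
Op 3: c = malloc(2) -> c = 6; heap: [0-4 ALLOC][5-5 ALLOC][6-7 ALLOC][8-25 FREE]
Op 4: free(c) -> (freed c); heap: [0-4 ALLOC][5-5 ALLOC][6-25 FREE]
Op 5: free(a) -> (freed a); heap: [0-4 FREE][5-5 ALLOC][6-25 FREE]
Op 6: b = realloc(b, 11) -> b = 5; heap: [0-4 FREE][5-15 ALLOC][16-25 FREE]
Op 7: free(b) -> (freed b); heap: [0-25 FREE]

Answer: [0-25 FREE]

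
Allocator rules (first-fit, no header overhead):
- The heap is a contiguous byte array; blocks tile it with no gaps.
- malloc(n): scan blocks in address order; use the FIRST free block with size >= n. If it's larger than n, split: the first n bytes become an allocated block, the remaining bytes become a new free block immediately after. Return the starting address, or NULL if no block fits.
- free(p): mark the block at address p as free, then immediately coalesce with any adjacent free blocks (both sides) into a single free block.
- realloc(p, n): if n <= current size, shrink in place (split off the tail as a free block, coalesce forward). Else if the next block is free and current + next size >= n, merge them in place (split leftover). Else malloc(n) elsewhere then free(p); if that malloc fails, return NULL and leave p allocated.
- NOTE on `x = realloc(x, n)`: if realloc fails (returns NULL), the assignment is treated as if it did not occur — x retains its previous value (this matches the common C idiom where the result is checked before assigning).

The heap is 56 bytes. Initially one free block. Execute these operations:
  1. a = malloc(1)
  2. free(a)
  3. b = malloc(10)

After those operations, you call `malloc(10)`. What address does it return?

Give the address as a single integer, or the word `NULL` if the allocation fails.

Op 1: a = malloc(1) -> a = 0; heap: [0-0 ALLOC][1-55 FREE]
Op 2: free(a) -> (freed a); heap: [0-55 FREE]
Op 3: b = malloc(10) -> b = 0; heap: [0-9 ALLOC][10-55 FREE]
malloc(10): first-fit scan over [0-9 ALLOC][10-55 FREE] -> 10

Answer: 10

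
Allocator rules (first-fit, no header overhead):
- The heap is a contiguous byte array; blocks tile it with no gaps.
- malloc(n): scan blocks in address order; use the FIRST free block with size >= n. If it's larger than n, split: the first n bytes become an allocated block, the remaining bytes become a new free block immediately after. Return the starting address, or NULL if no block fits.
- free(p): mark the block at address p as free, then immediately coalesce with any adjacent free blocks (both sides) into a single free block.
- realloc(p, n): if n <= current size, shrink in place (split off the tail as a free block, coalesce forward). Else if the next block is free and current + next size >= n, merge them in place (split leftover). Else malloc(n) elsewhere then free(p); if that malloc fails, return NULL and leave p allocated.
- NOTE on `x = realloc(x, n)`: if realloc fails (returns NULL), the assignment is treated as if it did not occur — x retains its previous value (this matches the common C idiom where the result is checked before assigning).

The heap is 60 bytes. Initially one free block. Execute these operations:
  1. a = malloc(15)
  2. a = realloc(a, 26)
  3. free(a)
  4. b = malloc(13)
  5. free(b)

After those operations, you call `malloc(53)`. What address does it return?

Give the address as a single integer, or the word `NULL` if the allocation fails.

Op 1: a = malloc(15) -> a = 0; heap: [0-14 ALLOC][15-59 FREE]
Op 2: a = realloc(a, 26) -> a = 0; heap: [0-25 ALLOC][26-59 FREE]
Op 3: free(a) -> (freed a); heap: [0-59 FREE]
Op 4: b = malloc(13) -> b = 0; heap: [0-12 ALLOC][13-59 FREE]
Op 5: free(b) -> (freed b); heap: [0-59 FREE]
malloc(53): first-fit scan over [0-59 FREE] -> 0

Answer: 0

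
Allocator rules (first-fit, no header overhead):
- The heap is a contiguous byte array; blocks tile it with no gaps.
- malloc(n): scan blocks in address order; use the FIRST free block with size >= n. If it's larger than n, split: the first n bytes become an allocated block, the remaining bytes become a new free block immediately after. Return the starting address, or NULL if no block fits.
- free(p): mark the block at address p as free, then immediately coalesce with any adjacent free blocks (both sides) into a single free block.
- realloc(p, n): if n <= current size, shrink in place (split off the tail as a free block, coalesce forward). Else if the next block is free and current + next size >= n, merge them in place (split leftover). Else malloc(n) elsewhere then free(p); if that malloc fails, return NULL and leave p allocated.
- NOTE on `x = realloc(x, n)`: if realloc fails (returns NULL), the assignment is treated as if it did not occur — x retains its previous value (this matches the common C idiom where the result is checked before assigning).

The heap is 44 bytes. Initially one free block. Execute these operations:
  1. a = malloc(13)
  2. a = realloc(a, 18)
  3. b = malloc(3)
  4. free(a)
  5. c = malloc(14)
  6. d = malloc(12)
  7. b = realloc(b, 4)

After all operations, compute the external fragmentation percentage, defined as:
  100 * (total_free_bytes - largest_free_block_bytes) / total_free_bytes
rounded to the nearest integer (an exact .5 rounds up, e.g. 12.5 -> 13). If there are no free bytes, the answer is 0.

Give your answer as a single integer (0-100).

Answer: 21

Derivation:
Op 1: a = malloc(13) -> a = 0; heap: [0-12 ALLOC][13-43 FREE]
Op 2: a = realloc(a, 18) -> a = 0; heap: [0-17 ALLOC][18-43 FREE]
Op 3: b = malloc(3) -> b = 18; heap: [0-17 ALLOC][18-20 ALLOC][21-43 FREE]
Op 4: free(a) -> (freed a); heap: [0-17 FREE][18-20 ALLOC][21-43 FREE]
Op 5: c = malloc(14) -> c = 0; heap: [0-13 ALLOC][14-17 FREE][18-20 ALLOC][21-43 FREE]
Op 6: d = malloc(12) -> d = 21; heap: [0-13 ALLOC][14-17 FREE][18-20 ALLOC][21-32 ALLOC][33-43 FREE]
Op 7: b = realloc(b, 4) -> b = 14; heap: [0-13 ALLOC][14-17 ALLOC][18-20 FREE][21-32 ALLOC][33-43 FREE]
Free blocks: [3 11] total_free=14 largest=11 -> 100*(14-11)/14 = 300/14 ≈ 21.429 -> rounds to 21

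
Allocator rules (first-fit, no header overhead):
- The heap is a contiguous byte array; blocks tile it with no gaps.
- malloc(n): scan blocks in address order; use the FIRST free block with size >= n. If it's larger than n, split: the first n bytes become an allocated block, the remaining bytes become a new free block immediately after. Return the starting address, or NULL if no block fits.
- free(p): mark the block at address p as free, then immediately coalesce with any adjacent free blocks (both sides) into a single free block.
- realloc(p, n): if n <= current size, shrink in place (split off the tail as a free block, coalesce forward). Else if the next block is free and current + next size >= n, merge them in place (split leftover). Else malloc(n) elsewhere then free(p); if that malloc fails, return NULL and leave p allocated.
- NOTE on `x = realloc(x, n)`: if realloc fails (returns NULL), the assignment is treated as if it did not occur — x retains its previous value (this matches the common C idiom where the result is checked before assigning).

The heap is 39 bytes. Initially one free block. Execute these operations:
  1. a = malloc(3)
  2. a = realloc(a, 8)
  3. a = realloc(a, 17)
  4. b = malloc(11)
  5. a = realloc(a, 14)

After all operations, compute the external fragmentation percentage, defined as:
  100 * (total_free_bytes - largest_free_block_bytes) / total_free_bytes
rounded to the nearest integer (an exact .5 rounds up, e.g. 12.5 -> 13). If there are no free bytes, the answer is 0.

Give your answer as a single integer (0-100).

Answer: 21

Derivation:
Op 1: a = malloc(3) -> a = 0; heap: [0-2 ALLOC][3-38 FREE]
Op 2: a = realloc(a, 8) -> a = 0; heap: [0-7 ALLOC][8-38 FREE]
Op 3: a = realloc(a, 17) -> a = 0; heap: [0-16 ALLOC][17-38 FREE]
Op 4: b = malloc(11) -> b = 17; heap: [0-16 ALLOC][17-27 ALLOC][28-38 FREE]
Op 5: a = realloc(a, 14) -> a = 0; heap: [0-13 ALLOC][14-16 FREE][17-27 ALLOC][28-38 FREE]
Free blocks: [3 11] total_free=14 largest=11 -> 100*(14-11)/14 = 300/14 ≈ 21.429 -> rounds to 21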